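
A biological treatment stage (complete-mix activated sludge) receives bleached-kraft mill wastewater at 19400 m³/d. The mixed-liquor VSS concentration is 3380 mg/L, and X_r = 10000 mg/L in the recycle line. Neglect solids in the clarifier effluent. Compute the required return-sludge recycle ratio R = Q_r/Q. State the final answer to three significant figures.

R ≈ 0.511

Solids balance on the clarifier gives (1+R)X = R·X_r, so R = X/(X_r − X) = 3380 / (10000 − 3380) = 0.5106.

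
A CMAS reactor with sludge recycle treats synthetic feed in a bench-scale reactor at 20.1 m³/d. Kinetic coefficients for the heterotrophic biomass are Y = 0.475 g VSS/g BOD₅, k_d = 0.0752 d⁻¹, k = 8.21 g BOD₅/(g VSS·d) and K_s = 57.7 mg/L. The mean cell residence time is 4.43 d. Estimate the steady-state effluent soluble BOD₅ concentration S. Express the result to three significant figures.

For a completely mixed reactor with recycle the Lawrence–McCarty relation gives S = K_s·(1 + k_d·θ_c) / [θ_c·(Y·k − k_d) − 1] = 57.7 × (1 + 0.0752 × 4.43) / [4.43 × (0.475 × 8.21 − 0.0752) − 1] = 76.92 / 15.94 = 4.825 mg/L.

S ≈ 4.82 mg/L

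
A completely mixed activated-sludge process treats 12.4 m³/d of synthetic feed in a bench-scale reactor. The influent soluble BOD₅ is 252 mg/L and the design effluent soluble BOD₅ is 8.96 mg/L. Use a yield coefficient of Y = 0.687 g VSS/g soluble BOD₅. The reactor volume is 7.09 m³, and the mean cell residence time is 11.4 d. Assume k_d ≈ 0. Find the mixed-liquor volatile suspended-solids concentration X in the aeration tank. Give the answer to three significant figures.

X ≈ 3330 mg/L

From V·X = Y·Q·(S₀ − S)·θ_c (decay neglected): X = 0.687 × 12.4 × (252 − 8.96) × 11.4 / 7.09 = 3329 mg/L.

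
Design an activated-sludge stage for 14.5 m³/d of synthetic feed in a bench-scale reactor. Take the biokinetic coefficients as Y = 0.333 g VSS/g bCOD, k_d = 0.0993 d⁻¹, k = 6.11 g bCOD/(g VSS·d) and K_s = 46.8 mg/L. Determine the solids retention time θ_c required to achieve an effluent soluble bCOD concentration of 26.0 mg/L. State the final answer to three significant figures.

θ_c ≈ 1.59 d

At the target effluent, Y k S/(K_s+S) = 0.333×6.11×26.0/72.80 = 0.7267 d⁻¹.
θ_c = 1/(μ − k_d) = 1/(0.7267 − 0.0993) = 1/0.6274 = 1.594 d.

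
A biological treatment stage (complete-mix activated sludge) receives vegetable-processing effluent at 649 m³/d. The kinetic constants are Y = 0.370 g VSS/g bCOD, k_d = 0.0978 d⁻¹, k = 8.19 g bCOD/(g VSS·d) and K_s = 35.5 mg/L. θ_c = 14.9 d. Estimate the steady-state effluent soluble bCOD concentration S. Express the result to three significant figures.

S ≈ 2.04 mg/L

Effluent substrate depends only on kinetics and SRT: S = K_s(1 + k_d θ_c) / [θ_c(Yk − k_d) − 1] = 35.5 × (1 + 0.0978 × 14.9) / [14.9 × (0.370 × 8.19 − 0.0978) − 1] = 87.23 / 42.69 = 2.043 mg/L.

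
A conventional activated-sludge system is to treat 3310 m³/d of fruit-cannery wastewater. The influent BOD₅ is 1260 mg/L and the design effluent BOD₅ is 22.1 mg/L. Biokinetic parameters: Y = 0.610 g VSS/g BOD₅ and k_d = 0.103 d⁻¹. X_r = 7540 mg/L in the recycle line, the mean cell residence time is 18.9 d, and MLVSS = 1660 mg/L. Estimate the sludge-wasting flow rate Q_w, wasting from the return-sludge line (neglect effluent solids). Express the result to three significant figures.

Steady-state biomass mass balance: V·X·(1 + k_d·θ_c) = Y·Q·(S₀ − S)·θ_c, so V = 0.610 × 3310 × (1260 − 22.1) × 18.9 / [1660 × (1 + 0.103 × 18.9)] = 4.72×10^7 / 4892 = 9657 m³.
Q_w = (V·X)/(θ_c X_r) = 9657 × 1660 / (18.9 × 7540) = 112.5 m³/d.

Q_w ≈ 112 m³/d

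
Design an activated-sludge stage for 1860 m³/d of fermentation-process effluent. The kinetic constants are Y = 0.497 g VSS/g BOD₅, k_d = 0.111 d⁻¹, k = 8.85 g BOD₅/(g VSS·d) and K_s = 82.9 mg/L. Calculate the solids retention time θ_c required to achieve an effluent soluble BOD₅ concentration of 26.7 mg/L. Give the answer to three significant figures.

θ_c ≈ 1.04 d

From 1/θ_c = Y·k·S/(K_s + S) − k_d: Y·k·S/(K_s+S) = 0.497 × 8.85 × 26.7 / (82.9 + 26.7) = 1.072 d⁻¹.
1/θ_c = 1.072 − 0.111 = 0.9605 d⁻¹, so θ_c = 1.041 d.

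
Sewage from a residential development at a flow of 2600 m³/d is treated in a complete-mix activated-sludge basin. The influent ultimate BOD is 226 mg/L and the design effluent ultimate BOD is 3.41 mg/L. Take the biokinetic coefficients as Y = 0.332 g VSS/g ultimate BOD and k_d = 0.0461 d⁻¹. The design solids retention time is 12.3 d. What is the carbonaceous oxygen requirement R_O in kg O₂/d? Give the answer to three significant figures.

The observed yield is Y_obs = Y/(1 + k_d·θ_c) = 0.332 / (1 + 0.0461 × 12.3) = 0.332 / 1.567 = 0.2119 g VSS per g ultimate BOD removed.
Q·(S₀ − S) = 2600 × (226 − 3.41) × 10⁻³ = 578.7 kg/d removed.
P_X = Y_obs·Q·(S₀ − S) = 0.2119 × 578.7 = 122.6 kg VSS/d.
Carbonaceous O₂ demand = substrate oxidised − cell-mass equivalent = 578.7 − 1.42 × 122.6 = 404.6 kg O₂/d.

R_O ≈ 405 kg O₂/d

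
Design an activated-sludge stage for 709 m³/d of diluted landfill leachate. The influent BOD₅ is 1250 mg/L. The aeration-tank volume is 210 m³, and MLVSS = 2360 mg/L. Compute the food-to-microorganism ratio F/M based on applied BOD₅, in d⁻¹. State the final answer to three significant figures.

F/M ≈ 1.79 d⁻¹

F/M = applied load / biomass = Q·S₀/(V·X) = 709 × 1250 / (210.0 × 2360) = 1.788 d⁻¹.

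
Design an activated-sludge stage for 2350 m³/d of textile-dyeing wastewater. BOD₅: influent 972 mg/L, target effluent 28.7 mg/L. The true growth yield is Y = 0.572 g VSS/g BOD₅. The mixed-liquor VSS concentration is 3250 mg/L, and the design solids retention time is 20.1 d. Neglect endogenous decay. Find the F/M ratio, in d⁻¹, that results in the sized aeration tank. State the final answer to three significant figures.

Biomass mass balance (decay neglected): V·X = Y·Q·(S₀ − S)·θ_c, so V = 0.572 × 2350 × (972 − 28.7) × 20.1 / 3250 = 7842 m³.
F/M = Q·S₀ / (V·X) = 2350 × 972 / (7842 × 3250) = 0.08962 g BOD₅·(g VSS·d)⁻¹.

F/M ≈ 0.0896 d⁻¹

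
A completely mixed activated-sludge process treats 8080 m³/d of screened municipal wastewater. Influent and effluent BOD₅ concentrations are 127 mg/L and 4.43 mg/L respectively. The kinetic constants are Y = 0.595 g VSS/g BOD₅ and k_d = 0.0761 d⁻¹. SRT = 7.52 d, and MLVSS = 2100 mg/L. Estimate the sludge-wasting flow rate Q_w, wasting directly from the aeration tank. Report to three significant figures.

Q_w ≈ 178 m³/d

Steady-state biomass mass balance: V·X·(1 + k_d·θ_c) = Y·Q·(S₀ − S)·θ_c, so V = 0.595 × 8080 × (127 − 4.43) × 7.52 / [2100 × (1 + 0.0761 × 7.52)] = 4.43×10^6 / 3302 = 1342 m³.
With mixed-liquor wasting, θ_c = V/Q_w, so Q_w = V/θ_c = 1342/7.52 = 178.5 m³/d.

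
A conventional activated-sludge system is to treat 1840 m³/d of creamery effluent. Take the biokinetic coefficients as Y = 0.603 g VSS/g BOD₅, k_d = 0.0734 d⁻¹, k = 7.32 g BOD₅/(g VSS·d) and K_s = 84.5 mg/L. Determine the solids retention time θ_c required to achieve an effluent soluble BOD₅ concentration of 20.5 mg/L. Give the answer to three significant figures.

At the target effluent, Y k S/(K_s+S) = 0.603×7.32×20.5/105.0 = 0.8618 d⁻¹.
1/θ_c = 0.8618 − 0.0734 = 0.7884 d⁻¹, so θ_c = 1.268 d.

θ_c ≈ 1.27 d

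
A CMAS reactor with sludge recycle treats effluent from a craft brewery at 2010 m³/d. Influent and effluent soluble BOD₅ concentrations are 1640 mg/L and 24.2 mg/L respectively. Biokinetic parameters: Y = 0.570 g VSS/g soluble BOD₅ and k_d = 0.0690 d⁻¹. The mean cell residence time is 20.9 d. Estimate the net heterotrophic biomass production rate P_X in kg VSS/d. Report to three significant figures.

Y_obs = Y / (1 + k_d θ_c) = 0.570 / (1 + 0.0690 × 20.9) = 0.570 / 2.442 = 0.2334.
Mass of soluble BOD₅ removed per day: Q(S₀ − S) = 2010 × 1616 g/m³ = 3248 kg/d.
So the net sludge growth is P_X = 0.2334 × 3248 = 758.0 kg VSS/d.

P_X ≈ 758 kg VSS/d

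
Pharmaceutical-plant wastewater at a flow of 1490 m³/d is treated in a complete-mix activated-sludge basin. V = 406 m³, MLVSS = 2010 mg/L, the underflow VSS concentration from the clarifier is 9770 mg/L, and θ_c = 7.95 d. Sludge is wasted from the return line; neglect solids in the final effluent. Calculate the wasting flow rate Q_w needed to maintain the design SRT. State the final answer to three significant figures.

Q_w ≈ 10.5 m³/d

θ_c = V·X/(Q_w·X_r) when wasting from the recycle, so Q_w = V·X/(θ_c·X_r) = 406.0 × 2010 / (7.95 × 9770) = 10.51 m³/d.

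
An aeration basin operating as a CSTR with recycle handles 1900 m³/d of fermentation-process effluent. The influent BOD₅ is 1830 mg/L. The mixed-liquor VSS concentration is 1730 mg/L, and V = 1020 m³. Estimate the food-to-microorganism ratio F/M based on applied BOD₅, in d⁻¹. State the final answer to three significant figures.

F/M ≈ 1.97 d⁻¹

F/M = applied load / biomass = Q·S₀/(V·X) = 1900 × 1830 / (1020 × 1730) = 1.970 d⁻¹.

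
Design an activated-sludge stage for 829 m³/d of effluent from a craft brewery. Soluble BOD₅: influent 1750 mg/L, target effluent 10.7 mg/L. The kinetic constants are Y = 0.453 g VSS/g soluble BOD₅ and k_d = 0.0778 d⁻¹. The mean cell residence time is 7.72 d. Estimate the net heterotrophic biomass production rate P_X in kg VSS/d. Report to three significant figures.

P_X ≈ 408 kg VSS/d

Y_obs = Y / (1 + k_d θ_c) = 0.453 / (1 + 0.0778 × 7.72) = 0.453 / 1.601 = 0.2830.
Substrate removed = Q·(S₀ − S) = 829 m³/d × (1750 − 10.7) g/m³ = 1.44×10^6 g/d = 1442 kg/d.
Biomass produced: P_X = Y_obs·Q·ΔS = 0.2830 × 1442 ≈ 408.1 kg VSS/d.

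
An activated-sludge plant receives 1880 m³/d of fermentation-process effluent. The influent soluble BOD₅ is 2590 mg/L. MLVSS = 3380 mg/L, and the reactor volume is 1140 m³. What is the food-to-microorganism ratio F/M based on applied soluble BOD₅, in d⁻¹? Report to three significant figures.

F/M ≈ 1.26 d⁻¹

Food-to-microorganism ratio F/M = Q S₀ / (V X) = 1880 × 2590 / (1140 × 3380) = 1.264 d⁻¹.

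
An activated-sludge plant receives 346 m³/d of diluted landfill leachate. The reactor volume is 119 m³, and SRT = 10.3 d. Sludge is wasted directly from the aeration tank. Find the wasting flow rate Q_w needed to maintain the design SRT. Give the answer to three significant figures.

Q_w ≈ 11.6 m³/d

With mixed-liquor wasting, θ_c = V/Q_w, so Q_w = V/θ_c = 119.0/10.3 = 11.55 m³/d.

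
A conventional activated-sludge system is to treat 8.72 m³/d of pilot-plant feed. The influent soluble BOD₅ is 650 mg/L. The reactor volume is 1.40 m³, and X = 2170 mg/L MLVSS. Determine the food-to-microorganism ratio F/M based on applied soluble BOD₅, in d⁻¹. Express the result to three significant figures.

F/M = Q·S₀ / (V·X) = 8.72 × 650 / (1.400 × 2170) = 1.866 g soluble BOD₅·(g VSS·d)⁻¹.

F/M ≈ 1.87 d⁻¹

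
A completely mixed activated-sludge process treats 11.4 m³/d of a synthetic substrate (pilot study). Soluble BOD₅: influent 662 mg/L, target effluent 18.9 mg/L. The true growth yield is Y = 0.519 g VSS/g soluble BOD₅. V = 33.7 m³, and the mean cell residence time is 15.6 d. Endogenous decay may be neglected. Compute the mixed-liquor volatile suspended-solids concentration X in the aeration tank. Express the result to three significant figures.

From V·X = Y·Q·(S₀ − S)·θ_c (decay neglected): X = 0.519 × 11.4 × (662 − 18.9) × 15.6 / 33.7 = 1761 mg/L.

X ≈ 1760 mg/L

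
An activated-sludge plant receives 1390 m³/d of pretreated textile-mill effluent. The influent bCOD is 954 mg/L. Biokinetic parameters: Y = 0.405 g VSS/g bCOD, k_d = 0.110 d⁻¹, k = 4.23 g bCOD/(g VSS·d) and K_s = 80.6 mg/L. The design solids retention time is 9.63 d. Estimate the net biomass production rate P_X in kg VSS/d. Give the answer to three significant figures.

Effluent substrate depends only on kinetics and SRT: S = K_s(1 + k_d θ_c) / [θ_c(Yk − k_d) − 1] = 80.6 × (1 + 0.110 × 9.63) / [9.63 × (0.405 × 4.23 − 0.110) − 1] = 166.0 / 14.44 = 11.50 mg/L.
Y_obs = Y / (1 + k_d θ_c) = 0.405 / (1 + 0.110 × 9.63) = 0.405 / 2.059 = 0.1967.
Q·(S₀ − S) = 1390 × (954 − 11.5) × 10⁻³ = 1310 kg/d removed.
Net biomass production P_X = Y_obs × Q·(S₀ − S) = 0.1967 × 1310 = 257.7 kg VSS/d.

P_X ≈ 258 kg VSS/d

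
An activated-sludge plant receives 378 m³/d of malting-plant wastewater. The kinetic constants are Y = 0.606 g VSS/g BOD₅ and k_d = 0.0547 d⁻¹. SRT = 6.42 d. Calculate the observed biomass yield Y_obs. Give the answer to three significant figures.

Correct the yield for decay: Y_obs = Y/(1 + k_d θ_c) = 0.606 / (1 + 0.0547 × 6.42) = 0.606 / 1.351 = 0.4485.

Y_obs ≈ 0.448 g VSS/g BOD₅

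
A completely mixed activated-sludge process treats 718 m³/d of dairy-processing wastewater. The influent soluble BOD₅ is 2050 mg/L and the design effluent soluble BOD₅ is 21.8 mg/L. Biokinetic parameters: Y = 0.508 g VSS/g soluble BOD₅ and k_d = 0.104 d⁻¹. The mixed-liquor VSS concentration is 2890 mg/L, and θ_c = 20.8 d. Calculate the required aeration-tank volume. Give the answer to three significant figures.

Steady-state biomass mass balance: V·X·(1 + k_d·θ_c) = Y·Q·(S₀ − S)·θ_c, so V = 0.508 × 718 × (2050 − 21.8) × 20.8 / [2890 × (1 + 0.104 × 20.8)] = 1.54×10^7 / 9142 = 1683 m³.

V ≈ 1680 m³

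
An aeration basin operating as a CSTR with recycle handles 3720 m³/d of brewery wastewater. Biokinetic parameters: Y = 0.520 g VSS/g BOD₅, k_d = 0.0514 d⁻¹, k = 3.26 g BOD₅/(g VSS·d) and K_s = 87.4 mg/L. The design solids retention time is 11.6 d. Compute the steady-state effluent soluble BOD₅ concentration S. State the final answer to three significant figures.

S ≈ 7.72 mg/L

For a completely mixed reactor with recycle the Lawrence–McCarty relation gives S = K_s·(1 + k_d·θ_c) / [θ_c·(Y·k − k_d) − 1] = 87.4 × (1 + 0.0514 × 11.6) / [11.6 × (0.520 × 3.26 − 0.0514) − 1] = 139.5 / 18.07 = 7.721 mg/L.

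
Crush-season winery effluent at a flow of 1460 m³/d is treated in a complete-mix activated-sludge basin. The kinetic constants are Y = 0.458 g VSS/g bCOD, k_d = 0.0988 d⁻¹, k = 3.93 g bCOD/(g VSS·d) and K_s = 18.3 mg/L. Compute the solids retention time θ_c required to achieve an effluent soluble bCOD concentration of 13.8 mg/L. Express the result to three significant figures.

θ_c ≈ 1.48 d

From 1/θ_c = Y·k·S/(K_s + S) − k_d: Y·k·S/(K_s+S) = 0.458 × 3.93 × 13.8 / (18.3 + 13.8) = 0.7738 d⁻¹.
θ_c = 1/(μ − k_d) = 1/(0.7738 − 0.0988) = 1/0.6750 = 1.481 d.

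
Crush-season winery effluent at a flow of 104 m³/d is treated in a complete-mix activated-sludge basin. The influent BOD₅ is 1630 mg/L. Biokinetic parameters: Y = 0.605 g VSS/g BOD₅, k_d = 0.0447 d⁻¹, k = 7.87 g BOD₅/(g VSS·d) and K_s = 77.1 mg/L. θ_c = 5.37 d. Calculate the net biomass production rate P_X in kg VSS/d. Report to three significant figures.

For a completely mixed reactor with recycle the Lawrence–McCarty relation gives S = K_s·(1 + k_d·θ_c) / [θ_c·(Y·k − k_d) − 1] = 77.1 × (1 + 0.0447 × 5.37) / [5.37 × (0.605 × 7.87 − 0.0447) − 1] = 95.61 / 24.33 = 3.930 mg/L.
The observed yield is Y_obs = Y/(1 + k_d·θ_c) = 0.605 / (1 + 0.0447 × 5.37) = 0.605 / 1.240 = 0.4879 g VSS per g BOD₅ removed.
ΔS = 1630 − 3.93 = 1626 mg/L, so the substrate removal rate is 104 × 1626/1000 = 169.1 kg BOD₅/d.
Biomass produced: P_X = Y_obs·Q·ΔS = 0.4879 × 169.1 ≈ 82.51 kg VSS/d.

P_X ≈ 82.5 kg VSS/d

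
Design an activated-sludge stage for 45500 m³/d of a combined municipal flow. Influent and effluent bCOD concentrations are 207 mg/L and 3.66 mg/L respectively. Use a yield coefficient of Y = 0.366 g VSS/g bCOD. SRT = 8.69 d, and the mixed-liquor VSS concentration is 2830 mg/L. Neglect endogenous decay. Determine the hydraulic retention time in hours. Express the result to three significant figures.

Biomass mass balance (decay neglected): V·X = Y·Q·(S₀ − S)·θ_c, so V = 0.366 × 45500 × (207 − 3.66) × 8.69 / 2830 = 10398 m³.
HRT = V/Q = 10398 m³ / 45500 m³·d⁻¹ = 0.2285 d × 24 = 5.485 h.

τ ≈ 5.48 h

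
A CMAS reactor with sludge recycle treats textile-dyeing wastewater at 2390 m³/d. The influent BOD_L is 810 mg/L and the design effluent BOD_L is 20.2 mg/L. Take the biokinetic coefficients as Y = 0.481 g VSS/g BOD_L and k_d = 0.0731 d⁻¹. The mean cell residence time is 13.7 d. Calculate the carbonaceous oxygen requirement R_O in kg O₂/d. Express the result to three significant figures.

R_O ≈ 1240 kg O₂/d

The observed yield is Y_obs = Y/(1 + k_d·θ_c) = 0.481 / (1 + 0.0731 × 13.7) = 0.481 / 2.001 = 0.2403 g VSS per g BOD_L removed.
Mass of BOD_L removed per day: Q(S₀ − S) = 2390 × 789.8 g/m³ = 1888 kg/d.
Biomass synthesised: P_X = Y_obs × 1888 = 453.6 kg VSS/d.
R_O = Q·(S₀ − S) − 1.42·P_X = 1888 − 1.42 × 453.6 = 1243 kg O₂/d.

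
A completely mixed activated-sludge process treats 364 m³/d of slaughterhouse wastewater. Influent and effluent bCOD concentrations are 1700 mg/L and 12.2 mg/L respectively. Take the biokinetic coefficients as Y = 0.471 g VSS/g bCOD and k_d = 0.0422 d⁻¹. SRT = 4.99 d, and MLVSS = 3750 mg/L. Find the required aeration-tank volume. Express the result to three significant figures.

V ≈ 318 m³

Rearranging the biomass balance for a CMAS with decay, V = Y·Q·ΔS·θ_c / [X·(1+k_d θ_c)] = 0.471 × 364 × (1700 − 12.2) × 4.99 / [3750 × (1 + 0.0422 × 4.99)] = 1.44×10^6 / 4540 = 318.1 m³.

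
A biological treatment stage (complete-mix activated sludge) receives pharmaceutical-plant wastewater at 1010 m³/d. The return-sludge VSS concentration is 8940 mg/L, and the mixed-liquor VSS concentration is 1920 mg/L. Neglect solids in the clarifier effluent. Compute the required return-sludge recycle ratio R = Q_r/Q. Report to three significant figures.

R = Q_r/Q = X/(X_r − X) = 1920 / (8940 − 1920) = 0.2735.

R ≈ 0.274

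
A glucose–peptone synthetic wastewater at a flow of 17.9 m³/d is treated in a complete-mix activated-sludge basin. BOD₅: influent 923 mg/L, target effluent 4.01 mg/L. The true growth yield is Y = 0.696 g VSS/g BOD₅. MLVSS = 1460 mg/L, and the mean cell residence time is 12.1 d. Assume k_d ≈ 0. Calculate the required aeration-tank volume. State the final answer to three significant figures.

With k_d = 0 the design equation reduces to V = Y Q (S₀−S) θ_c / X = 0.696 × 17.9 × (923 − 4.01) × 12.1 / 1460 = 94.89 m³.

V ≈ 94.9 m³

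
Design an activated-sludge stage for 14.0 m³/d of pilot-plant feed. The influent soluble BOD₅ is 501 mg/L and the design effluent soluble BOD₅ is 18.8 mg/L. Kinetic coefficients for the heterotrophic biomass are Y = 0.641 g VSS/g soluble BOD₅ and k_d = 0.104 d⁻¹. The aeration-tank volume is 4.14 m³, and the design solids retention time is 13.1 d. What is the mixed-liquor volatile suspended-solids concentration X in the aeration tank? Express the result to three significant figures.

X = Y·Q·ΔS·θ_c / [V·(1 + k_d θ_c)] = 0.641 × 14.0 × (501 − 18.8) × 13.1 / [4.14 × (1 + 0.104 × 13.1)] = 5796 mg/L.

X ≈ 5800 mg/L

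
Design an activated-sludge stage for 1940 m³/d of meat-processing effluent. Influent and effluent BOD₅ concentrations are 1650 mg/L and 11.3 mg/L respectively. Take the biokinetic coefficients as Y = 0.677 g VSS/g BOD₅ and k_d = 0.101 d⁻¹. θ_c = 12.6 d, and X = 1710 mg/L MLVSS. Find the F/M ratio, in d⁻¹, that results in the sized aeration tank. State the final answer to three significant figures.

F/M ≈ 0.268 d⁻¹

From the SRT design equation V = Y Q (S₀−S) θ_c / [X (1 + k_d θ_c)] = 0.677 × 1940 × (1650 − 11.3) × 12.6 / [1710 × (1 + 0.101 × 12.6)] = 2.71×10^7 / 3886 = 6978 m³.
F/M = applied load / biomass = Q·S₀/(V·X) = 1940 × 1650 / (6978 × 1710) = 0.2683 d⁻¹.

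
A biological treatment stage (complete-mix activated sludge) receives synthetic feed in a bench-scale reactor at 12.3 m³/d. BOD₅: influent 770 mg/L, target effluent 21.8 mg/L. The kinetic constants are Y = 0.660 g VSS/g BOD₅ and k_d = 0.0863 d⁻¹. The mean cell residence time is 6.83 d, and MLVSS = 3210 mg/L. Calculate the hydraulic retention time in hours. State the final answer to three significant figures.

τ ≈ 15.9 h

Rearranging the biomass balance for a CMAS with decay, V = Y·Q·ΔS·θ_c / [X·(1+k_d θ_c)] = 0.660 × 12.3 × (770 − 21.8) × 6.83 / [3210 × (1 + 0.0863 × 6.83)] = 4.15×10^4 / 5102 = 8.131 m³.
τ = V/Q = 8.131/12.3 = 0.6611 d, or 15.87 h.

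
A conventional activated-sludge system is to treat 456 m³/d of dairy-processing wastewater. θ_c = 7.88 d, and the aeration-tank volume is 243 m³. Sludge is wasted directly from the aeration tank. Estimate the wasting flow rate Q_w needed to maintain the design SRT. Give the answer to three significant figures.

With mixed-liquor wasting, θ_c = V/Q_w, so Q_w = V/θ_c = 243.0/7.88 = 30.84 m³/d.

Q_w ≈ 30.8 m³/d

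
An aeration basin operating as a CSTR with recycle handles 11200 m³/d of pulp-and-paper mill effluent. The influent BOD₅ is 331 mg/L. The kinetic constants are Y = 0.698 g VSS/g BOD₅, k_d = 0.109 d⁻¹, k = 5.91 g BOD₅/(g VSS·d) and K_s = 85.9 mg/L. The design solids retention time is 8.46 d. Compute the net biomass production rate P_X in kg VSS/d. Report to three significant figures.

For a completely mixed reactor with recycle the Lawrence–McCarty relation gives S = K_s·(1 + k_d·θ_c) / [θ_c·(Y·k − k_d) − 1] = 85.9 × (1 + 0.109 × 8.46) / [8.46 × (0.698 × 5.91 − 0.109) − 1] = 165.1 / 32.98 = 5.007 mg/L.
Observed yield with endogenous decay: Y_obs = Y / (1 + k_d·θ_c) = 0.698 / (1 + 0.109 × 8.46) = 0.698 / 1.922 = 0.3631 g VSS/g BOD₅.
Mass of BOD₅ removed per day: Q(S₀ − S) = 11200 × 326.0 g/m³ = 3651 kg/d.
Biomass produced: P_X = Y_obs·Q·ΔS = 0.3631 × 3651 ≈ 1326 kg VSS/d.

P_X ≈ 1330 kg VSS/d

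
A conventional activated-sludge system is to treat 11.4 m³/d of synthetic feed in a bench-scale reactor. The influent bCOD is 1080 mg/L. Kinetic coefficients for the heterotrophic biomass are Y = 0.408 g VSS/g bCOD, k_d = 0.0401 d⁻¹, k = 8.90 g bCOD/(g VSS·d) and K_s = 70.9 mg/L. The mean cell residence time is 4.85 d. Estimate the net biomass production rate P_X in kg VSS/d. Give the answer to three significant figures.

From the Monod/SRT balance for a CMAS, S = K_s·(1+k_d θ_c)/[θ_c·(Y k − k_d) − 1] = 70.9 × (1 + 0.0401 × 4.85) / [4.85 × (0.408 × 8.90 − 0.0401) − 1] = 84.69 / 16.42 = 5.159 mg/L.
Observed yield with endogenous decay: Y_obs = Y / (1 + k_d·θ_c) = 0.408 / (1 + 0.0401 × 4.85) = 0.408 / 1.194 = 0.3416 g VSS/g bCOD.
ΔS = 1080 − 5.16 = 1075 mg/L, so the substrate removal rate is 11.4 × 1075/1000 = 12.25 kg bCOD/d.
P_X = Y_obs · Q(S₀ − S) = 0.3416 × 12.25 = 4.185 kg VSS/d.

P_X ≈ 4.19 kg VSS/d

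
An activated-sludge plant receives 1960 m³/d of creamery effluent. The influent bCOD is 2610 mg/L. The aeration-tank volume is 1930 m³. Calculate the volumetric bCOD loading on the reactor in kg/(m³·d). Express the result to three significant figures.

Volumetric loading L_v = Q·S₀ / V = 1960 × 2610 g/m³ / 1930 m³ = 2651 g/(m³·d) = 2.651 kg bCOD/(m³·d).

L_v ≈ 2.65 kg bCOD/(m³·d)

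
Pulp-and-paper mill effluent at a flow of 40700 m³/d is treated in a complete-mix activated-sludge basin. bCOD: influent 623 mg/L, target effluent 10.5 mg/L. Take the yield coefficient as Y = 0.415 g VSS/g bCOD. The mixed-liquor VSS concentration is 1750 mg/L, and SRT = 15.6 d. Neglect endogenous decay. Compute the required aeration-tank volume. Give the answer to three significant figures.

V ≈ 92200 m³

With k_d = 0 the design equation reduces to V = Y Q (S₀−S) θ_c / X = 0.415 × 40700 × (623 − 10.5) × 15.6 / 1750 = 92222 m³.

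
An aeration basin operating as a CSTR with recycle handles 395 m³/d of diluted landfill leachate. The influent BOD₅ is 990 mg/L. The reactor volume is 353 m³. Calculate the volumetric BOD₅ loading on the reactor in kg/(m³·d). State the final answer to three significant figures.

L_v = Q S₀ / V = 395 × 990 × 10⁻³ / 353.0 = 1.108 kg/(m³·d).

L_v ≈ 1.11 kg BOD₅/(m³·d)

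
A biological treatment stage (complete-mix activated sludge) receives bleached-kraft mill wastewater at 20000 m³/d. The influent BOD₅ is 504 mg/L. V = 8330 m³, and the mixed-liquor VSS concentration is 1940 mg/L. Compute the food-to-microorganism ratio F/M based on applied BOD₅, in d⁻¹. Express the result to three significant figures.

F/M ≈ 0.624 d⁻¹

Food-to-microorganism ratio F/M = Q S₀ / (V X) = 20000 × 504 / (8330 × 1940) = 0.6238 d⁻¹.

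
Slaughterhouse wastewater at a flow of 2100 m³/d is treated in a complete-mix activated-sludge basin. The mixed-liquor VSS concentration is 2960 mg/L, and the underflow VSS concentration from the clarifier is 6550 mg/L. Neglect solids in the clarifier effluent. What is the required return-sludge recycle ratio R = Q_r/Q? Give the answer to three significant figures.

R ≈ 0.825

Solids balance on the clarifier gives (1+R)X = R·X_r, so R = X/(X_r − X) = 2960 / (6550 − 2960) = 0.8245.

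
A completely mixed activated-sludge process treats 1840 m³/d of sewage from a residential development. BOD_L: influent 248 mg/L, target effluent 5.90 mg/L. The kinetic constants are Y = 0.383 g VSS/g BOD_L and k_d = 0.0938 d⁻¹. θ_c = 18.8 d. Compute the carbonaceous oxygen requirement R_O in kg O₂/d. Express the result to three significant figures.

The observed yield is Y_obs = Y/(1 + k_d·θ_c) = 0.383 / (1 + 0.0938 × 18.8) = 0.383 / 2.763 = 0.1386 g VSS per g BOD_L removed.
Substrate removed = Q·(S₀ − S) = 1840 m³/d × (248 − 5.90) g/m³ = 4.45×10^5 g/d = 445.5 kg/d.
Net sludge production P_X = 0.1386 × 445.5 = 61.74 kg VSS/d.
Carbonaceous O₂ demand = substrate oxidised − cell-mass equivalent = 445.5 − 1.42 × 61.74 = 357.8 kg O₂/d.

R_O ≈ 358 kg O₂/d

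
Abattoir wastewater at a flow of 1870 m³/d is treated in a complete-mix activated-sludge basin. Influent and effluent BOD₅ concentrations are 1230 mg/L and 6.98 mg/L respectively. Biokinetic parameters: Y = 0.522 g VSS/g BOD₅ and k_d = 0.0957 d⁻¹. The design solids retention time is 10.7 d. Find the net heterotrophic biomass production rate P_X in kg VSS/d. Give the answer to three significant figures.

P_X ≈ 590 kg VSS/d

Observed yield with endogenous decay: Y_obs = Y / (1 + k_d·θ_c) = 0.522 / (1 + 0.0957 × 10.7) = 0.522 / 2.024 = 0.2579 g VSS/g BOD₅.
Mass of BOD₅ removed per day: Q(S₀ − S) = 1870 × 1223 g/m³ = 2287 kg/d.
P_X = Y_obs · Q(S₀ − S) = 0.2579 × 2287 = 589.8 kg VSS/d.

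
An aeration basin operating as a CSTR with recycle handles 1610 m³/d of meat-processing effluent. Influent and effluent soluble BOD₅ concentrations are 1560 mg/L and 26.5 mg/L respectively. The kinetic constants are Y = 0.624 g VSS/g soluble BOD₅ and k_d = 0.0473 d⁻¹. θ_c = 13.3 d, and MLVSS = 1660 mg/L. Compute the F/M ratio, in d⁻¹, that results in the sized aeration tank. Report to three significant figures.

F/M ≈ 0.200 d⁻¹

Steady-state biomass mass balance: V·X·(1 + k_d·θ_c) = Y·Q·(S₀ − S)·θ_c, so V = 0.624 × 1610 × (1560 − 26.5) × 13.3 / [1660 × (1 + 0.0473 × 13.3)] = 2.05×10^7 / 2704 = 7577 m³.
F/M = applied load / biomass = Q·S₀/(V·X) = 1610 × 1560 / (7577 × 1660) = 0.1997 d⁻¹.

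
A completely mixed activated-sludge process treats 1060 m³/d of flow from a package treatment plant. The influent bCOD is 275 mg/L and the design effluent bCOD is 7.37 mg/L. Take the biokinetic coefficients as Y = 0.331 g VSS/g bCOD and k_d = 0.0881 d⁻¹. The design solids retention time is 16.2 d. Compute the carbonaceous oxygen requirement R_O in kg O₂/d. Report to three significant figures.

Correct the yield for decay: Y_obs = Y/(1 + k_d θ_c) = 0.331 / (1 + 0.0881 × 16.2) = 0.331 / 2.427 = 0.1364.
Substrate removed = Q·(S₀ − S) = 1060 m³/d × (275 − 7.37) g/m³ = 2.84×10^5 g/d = 283.7 kg/d.
Net sludge production P_X = 0.1364 × 283.7 = 38.69 kg VSS/d.
R_O = Q·ΔS − 1.42 P_X = 283.7 − 54.93 = 228.8 kg O₂/d.

R_O ≈ 229 kg O₂/d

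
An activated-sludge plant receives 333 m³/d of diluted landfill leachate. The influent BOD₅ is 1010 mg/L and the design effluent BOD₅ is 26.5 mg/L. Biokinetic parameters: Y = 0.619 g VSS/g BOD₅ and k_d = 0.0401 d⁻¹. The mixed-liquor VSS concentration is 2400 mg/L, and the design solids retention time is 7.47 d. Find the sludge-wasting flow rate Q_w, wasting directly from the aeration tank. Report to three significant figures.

Rearranging the biomass balance for a CMAS with decay, V = Y·Q·ΔS·θ_c / [X·(1+k_d θ_c)] = 0.619 × 333 × (1010 − 26.5) × 7.47 / [2400 × (1 + 0.0401 × 7.47)] = 1.51×10^6 / 3119 = 485.5 m³.
Wasting from the aeration tank: Q_w = V / θ_c = 485.5 / 7.47 = 65.00 m³/d.

Q_w ≈ 65.0 m³/d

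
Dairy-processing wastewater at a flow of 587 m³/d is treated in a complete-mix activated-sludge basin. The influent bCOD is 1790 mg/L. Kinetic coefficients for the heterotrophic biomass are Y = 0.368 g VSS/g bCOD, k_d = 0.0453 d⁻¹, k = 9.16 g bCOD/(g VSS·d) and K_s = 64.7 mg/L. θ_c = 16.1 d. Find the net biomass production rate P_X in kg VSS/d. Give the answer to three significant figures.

P_X ≈ 223 kg VSS/d

From the Monod/SRT balance for a CMAS, S = K_s·(1+k_d θ_c)/[θ_c·(Y k − k_d) − 1] = 64.7 × (1 + 0.0453 × 16.1) / [16.1 × (0.368 × 9.16 − 0.0453) − 1] = 111.9 / 52.54 = 2.129 mg/L.
Correct the yield for decay: Y_obs = Y/(1 + k_d θ_c) = 0.368 / (1 + 0.0453 × 16.1) = 0.368 / 1.729 = 0.2128.
Mass of bCOD removed per day: Q(S₀ − S) = 587 × 1788 g/m³ = 1049 kg/d.
Net biomass production P_X = Y_obs × Q·(S₀ − S) = 0.2128 × 1049 = 223.3 kg VSS/d.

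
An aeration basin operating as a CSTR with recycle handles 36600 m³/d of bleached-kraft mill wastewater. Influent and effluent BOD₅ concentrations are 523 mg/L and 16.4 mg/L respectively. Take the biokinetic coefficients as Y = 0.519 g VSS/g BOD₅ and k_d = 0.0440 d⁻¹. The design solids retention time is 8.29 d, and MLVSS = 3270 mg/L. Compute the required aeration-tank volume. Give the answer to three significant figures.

Rearranging the biomass balance for a CMAS with decay, V = Y·Q·ΔS·θ_c / [X·(1+k_d θ_c)] = 0.519 × 36600 × (523 − 16.4) × 8.29 / [3270 × (1 + 0.0440 × 8.29)] = 7.98×10^7 / 4463 = 17876 m³.

V ≈ 17900 m³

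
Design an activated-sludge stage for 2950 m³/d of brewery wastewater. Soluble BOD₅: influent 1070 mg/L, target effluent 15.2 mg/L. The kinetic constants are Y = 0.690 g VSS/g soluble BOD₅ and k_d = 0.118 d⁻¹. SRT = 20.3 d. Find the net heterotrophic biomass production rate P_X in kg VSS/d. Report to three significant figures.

Y_obs = Y / (1 + k_d θ_c) = 0.690 / (1 + 0.118 × 20.3) = 0.690 / 3.395 = 0.2032.
ΔS = 1070 − 15.2 = 1055 mg/L, so the substrate removal rate is 2950 × 1055/1000 = 3112 kg soluble BOD₅/d.
Net biomass production P_X = Y_obs × Q·(S₀ − S) = 0.2032 × 3112 = 632.3 kg VSS/d.

P_X ≈ 632 kg VSS/d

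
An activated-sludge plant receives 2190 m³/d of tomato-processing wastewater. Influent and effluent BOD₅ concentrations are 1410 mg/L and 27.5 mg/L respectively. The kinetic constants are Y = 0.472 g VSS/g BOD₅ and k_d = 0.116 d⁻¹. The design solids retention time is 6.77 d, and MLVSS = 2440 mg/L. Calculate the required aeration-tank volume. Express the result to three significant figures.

From the SRT design equation V = Y Q (S₀−S) θ_c / [X (1 + k_d θ_c)] = 0.472 × 2190 × (1410 − 27.5) × 6.77 / [2440 × (1 + 0.116 × 6.77)] = 9.67×10^6 / 4356 = 2221 m³.

V ≈ 2220 m³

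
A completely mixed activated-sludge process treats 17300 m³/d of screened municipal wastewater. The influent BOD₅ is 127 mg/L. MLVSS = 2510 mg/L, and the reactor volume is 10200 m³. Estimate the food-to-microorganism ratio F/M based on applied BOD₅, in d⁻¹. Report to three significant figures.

F/M ≈ 0.0858 d⁻¹

F/M = applied load / biomass = Q·S₀/(V·X) = 17300 × 127 / (10200 × 2510) = 0.08582 d⁻¹.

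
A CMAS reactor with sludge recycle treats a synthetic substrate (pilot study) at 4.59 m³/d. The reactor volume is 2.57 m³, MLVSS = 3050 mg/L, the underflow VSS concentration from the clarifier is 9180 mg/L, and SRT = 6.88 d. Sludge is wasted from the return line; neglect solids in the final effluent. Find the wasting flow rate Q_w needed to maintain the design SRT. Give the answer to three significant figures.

Q_w ≈ 0.124 m³/d

θ_c = V·X/(Q_w·X_r) when wasting from the recycle, so Q_w = V·X/(θ_c·X_r) = 2.570 × 3050 / (6.88 × 9180) = 0.1241 m³/d.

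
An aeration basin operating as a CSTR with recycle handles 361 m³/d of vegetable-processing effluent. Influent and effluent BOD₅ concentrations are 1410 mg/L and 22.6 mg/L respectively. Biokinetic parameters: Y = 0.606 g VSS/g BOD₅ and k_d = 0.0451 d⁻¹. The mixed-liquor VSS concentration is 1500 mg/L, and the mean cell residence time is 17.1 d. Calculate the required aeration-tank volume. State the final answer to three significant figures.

From the SRT design equation V = Y Q (S₀−S) θ_c / [X (1 + k_d θ_c)] = 0.606 × 361 × (1410 − 22.6) × 17.1 / [1500 × (1 + 0.0451 × 17.1)] = 5.19×10^6 / 2657 = 1954 m³.

V ≈ 1950 m³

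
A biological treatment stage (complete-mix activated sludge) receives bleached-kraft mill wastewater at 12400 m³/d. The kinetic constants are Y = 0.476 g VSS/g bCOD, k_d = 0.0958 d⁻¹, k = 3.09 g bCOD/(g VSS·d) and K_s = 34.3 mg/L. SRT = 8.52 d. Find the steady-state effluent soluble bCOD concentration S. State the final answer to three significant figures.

S ≈ 5.81 mg/L

For a completely mixed reactor with recycle the Lawrence–McCarty relation gives S = K_s·(1 + k_d·θ_c) / [θ_c·(Y·k − k_d) − 1] = 34.3 × (1 + 0.0958 × 8.52) / [8.52 × (0.476 × 3.09 − 0.0958) − 1] = 62.30 / 10.72 = 5.814 mg/L.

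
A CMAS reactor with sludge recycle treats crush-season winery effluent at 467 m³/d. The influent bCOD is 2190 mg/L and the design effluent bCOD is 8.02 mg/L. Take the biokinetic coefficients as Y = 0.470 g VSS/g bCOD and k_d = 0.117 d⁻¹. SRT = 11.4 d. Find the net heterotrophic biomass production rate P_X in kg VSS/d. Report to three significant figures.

P_X ≈ 205 kg VSS/d

Correct the yield for decay: Y_obs = Y/(1 + k_d θ_c) = 0.470 / (1 + 0.117 × 11.4) = 0.470 / 2.334 = 0.2014.
Q·(S₀ − S) = 467 × (2190 − 8.02) × 10⁻³ = 1019 kg/d removed.
P_X = Y_obs · Q(S₀ − S) = 0.2014 × 1019 = 205.2 kg VSS/d.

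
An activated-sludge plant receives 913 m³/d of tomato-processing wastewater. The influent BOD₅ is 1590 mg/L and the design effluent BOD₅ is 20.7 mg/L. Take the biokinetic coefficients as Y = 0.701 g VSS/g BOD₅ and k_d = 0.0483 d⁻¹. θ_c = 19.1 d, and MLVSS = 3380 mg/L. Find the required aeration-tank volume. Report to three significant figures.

V ≈ 2950 m³

From the SRT design equation V = Y Q (S₀−S) θ_c / [X (1 + k_d θ_c)] = 0.701 × 913 × (1590 − 20.7) × 19.1 / [3380 × (1 + 0.0483 × 19.1)] = 1.92×10^7 / 6498 = 2952 m³.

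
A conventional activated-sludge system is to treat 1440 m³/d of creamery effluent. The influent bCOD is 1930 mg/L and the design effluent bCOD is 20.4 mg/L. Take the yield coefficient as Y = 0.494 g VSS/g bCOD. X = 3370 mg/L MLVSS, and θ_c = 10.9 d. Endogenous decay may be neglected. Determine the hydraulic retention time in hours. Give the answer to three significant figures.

τ ≈ 73.2 h

Biomass mass balance (decay neglected): V·X = Y·Q·(S₀ − S)·θ_c, so V = 0.494 × 1440 × (1930 − 20.4) × 10.9 / 3370 = 4394 m³.
Hydraulic retention time τ = V/Q = 4394 / 1440 = 3.051 d = 73.23 h.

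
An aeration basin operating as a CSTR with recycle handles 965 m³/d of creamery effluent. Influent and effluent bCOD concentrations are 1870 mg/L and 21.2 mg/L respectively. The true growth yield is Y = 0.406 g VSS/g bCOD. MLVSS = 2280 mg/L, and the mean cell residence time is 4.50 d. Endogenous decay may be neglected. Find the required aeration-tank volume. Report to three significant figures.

V ≈ 1430 m³

With k_d = 0 the design equation reduces to V = Y Q (S₀−S) θ_c / X = 0.406 × 965 × (1870 − 21.2) × 4.50 / 2280 = 1430 m³.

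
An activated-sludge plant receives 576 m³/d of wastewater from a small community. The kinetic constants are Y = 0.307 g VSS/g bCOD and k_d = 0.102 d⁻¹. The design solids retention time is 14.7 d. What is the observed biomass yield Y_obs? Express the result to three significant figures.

The observed yield is Y_obs = Y/(1 + k_d·θ_c) = 0.307 / (1 + 0.102 × 14.7) = 0.307 / 2.499 = 0.1228 g VSS per g bCOD removed.

Y_obs ≈ 0.123 g VSS/g bCOD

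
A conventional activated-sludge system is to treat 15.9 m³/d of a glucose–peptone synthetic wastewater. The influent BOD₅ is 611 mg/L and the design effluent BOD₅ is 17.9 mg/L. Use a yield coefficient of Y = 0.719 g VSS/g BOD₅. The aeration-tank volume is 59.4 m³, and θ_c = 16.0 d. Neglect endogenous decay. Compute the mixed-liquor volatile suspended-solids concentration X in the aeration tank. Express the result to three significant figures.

X = Y·Q·ΔS·θ_c / V = 0.719 × 15.9 × (611 − 17.9) × 16.0 / 59.4 = 1826 mg/L.

X ≈ 1830 mg/L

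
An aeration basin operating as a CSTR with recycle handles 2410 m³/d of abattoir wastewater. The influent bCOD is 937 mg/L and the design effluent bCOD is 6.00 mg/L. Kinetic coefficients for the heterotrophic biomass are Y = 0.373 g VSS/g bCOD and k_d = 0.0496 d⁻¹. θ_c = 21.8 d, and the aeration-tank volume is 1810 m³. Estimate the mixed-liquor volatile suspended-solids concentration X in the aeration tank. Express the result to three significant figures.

X ≈ 4840 mg/L

X = Y·Q·ΔS·θ_c / [V·(1 + k_d θ_c)] = 0.373 × 2410 × (937 − 6.00) × 21.8 / [1810 × (1 + 0.0496 × 21.8)] = 4843 mg/L.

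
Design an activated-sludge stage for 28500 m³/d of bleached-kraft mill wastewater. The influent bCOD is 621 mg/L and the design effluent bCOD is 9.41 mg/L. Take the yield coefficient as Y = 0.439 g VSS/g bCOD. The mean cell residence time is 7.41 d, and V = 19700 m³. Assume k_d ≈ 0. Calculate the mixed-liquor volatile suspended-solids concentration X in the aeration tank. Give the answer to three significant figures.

From V·X = Y·Q·(S₀ − S)·θ_c (decay neglected): X = 0.439 × 28500 × (621 − 9.41) × 7.41 / 19700 = 2878 mg/L.

X ≈ 2880 mg/L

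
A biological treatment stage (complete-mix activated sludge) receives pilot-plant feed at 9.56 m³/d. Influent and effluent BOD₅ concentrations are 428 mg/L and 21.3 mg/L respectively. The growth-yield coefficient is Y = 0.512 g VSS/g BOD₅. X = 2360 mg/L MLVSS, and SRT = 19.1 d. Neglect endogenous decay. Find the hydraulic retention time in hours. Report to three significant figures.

V·X = Y·Q·ΔS·θ_c gives V = 0.512 × 9.56 × (428 − 21.3) × 19.1 / 2360 = 16.11 m³.
HRT = V/Q = 16.11 m³ / 9.56 m³·d⁻¹ = 1.685 d × 24 = 40.45 h.

τ ≈ 40.4 h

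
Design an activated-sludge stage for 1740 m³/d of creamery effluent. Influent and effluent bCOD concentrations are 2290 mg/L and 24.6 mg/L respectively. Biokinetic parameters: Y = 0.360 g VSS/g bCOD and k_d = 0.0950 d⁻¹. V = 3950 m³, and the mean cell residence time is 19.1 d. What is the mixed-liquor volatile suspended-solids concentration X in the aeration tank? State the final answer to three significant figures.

From V·X·(1 + k_d·θ_c) = Y·Q·(S₀ − S)·θ_c: X = 0.360 × 1740 × (2290 − 24.6) × 19.1 / [3950 × (1 + 0.0950 × 19.1)] = 2438 mg/L.

X ≈ 2440 mg/L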